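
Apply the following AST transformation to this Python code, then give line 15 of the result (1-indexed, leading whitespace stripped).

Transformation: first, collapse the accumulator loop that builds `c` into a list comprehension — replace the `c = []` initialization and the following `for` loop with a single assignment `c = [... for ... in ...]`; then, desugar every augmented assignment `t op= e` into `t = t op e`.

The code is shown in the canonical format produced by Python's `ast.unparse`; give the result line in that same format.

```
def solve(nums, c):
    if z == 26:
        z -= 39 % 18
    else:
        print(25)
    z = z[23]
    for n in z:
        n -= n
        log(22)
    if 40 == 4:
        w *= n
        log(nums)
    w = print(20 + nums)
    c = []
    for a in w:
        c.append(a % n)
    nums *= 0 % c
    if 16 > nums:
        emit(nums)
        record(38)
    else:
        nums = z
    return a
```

nums = nums * (0 % c)

Transformed code:
def solve(nums, c):
    if z == 26:
        z = z - 39 % 18
    else:
        print(25)
    z = z[23]
    for n in z:
        n = n - n
        log(22)
    if 40 == 4:
        w = w * n
        log(nums)
    w = print(20 + nums)
    c = [a % n for a in w]
    nums = nums * (0 % c)
    if 16 > nums:
        emit(nums)
        record(38)
    else:
        nums = z
    return a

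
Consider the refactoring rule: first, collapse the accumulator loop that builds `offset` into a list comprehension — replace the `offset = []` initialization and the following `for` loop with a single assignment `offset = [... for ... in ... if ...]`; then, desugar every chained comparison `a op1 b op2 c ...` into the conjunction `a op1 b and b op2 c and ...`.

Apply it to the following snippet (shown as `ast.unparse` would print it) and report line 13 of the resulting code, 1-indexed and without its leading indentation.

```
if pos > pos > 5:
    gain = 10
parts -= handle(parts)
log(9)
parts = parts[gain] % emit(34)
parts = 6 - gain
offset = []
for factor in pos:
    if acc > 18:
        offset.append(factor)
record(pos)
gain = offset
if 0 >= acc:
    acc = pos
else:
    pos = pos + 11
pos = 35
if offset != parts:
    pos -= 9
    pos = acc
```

pos = pos + 11

Transformed code:
if pos > pos and pos > 5:
    gain = 10
parts -= handle(parts)
log(9)
parts = parts[gain] % emit(34)
parts = 6 - gain
offset = [factor for factor in pos if acc > 18]
record(pos)
gain = offset
if 0 >= acc:
    acc = pos
else:
    pos = pos + 11
pos = 35
if offset != parts:
    pos -= 9
    pos = acc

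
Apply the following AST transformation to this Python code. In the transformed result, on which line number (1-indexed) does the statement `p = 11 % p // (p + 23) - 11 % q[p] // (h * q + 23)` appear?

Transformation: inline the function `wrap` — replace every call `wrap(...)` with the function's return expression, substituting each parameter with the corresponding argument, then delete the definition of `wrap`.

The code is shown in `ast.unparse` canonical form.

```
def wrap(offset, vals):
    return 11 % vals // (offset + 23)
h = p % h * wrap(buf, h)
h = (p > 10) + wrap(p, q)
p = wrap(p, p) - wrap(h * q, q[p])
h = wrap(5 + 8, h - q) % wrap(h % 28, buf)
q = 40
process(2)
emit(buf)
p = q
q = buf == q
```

Transformed code:
h = p % h * (11 % h // (buf + 23))
h = (p > 10) + 11 % q // (p + 23)
p = 11 % p // (p + 23) - 11 % q[p] // (h * q + 23)
h = 11 % (h - q) // (5 + 8 + 23) % (11 % buf // (h % 28 + 23))
q = 40
process(2)
emit(buf)
p = q
q = buf == q

3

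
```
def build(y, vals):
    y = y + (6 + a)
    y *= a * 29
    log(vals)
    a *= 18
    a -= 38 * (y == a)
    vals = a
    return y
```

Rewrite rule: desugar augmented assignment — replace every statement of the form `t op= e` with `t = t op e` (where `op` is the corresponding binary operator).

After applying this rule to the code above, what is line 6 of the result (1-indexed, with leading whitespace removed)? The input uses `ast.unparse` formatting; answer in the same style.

a = a - 38 * (y == a)

Transformed code:
def build(y, vals):
    y = y + (6 + a)
    y = y * (a * 29)
    log(vals)
    a = a * 18
    a = a - 38 * (y == a)
    vals = a
    return y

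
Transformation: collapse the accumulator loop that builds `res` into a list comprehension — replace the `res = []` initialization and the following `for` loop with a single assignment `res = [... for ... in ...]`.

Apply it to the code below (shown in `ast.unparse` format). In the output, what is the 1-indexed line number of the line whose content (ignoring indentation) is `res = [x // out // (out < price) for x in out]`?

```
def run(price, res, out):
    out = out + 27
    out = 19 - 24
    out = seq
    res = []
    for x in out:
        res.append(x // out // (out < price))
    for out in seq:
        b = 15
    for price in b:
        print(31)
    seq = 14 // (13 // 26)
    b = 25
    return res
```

5

Transformed code:
def run(price, res, out):
    out = out + 27
    out = 19 - 24
    out = seq
    res = [x // out // (out < price) for x in out]
    for out in seq:
        b = 15
    for price in b:
        print(31)
    seq = 14 // (13 // 26)
    b = 25
    return res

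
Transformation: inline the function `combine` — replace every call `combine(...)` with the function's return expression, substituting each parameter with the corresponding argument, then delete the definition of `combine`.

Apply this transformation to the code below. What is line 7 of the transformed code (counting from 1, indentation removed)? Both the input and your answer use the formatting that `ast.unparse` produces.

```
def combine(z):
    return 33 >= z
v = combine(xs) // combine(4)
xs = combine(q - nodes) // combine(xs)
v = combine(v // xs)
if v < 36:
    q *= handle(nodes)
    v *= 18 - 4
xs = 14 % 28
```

xs = 14 % 28

Transformed code:
v = (33 >= xs) // (33 >= 4)
xs = (33 >= q - nodes) // (33 >= xs)
v = 33 >= v // xs
if v < 36:
    q *= handle(nodes)
    v *= 18 - 4
xs = 14 % 28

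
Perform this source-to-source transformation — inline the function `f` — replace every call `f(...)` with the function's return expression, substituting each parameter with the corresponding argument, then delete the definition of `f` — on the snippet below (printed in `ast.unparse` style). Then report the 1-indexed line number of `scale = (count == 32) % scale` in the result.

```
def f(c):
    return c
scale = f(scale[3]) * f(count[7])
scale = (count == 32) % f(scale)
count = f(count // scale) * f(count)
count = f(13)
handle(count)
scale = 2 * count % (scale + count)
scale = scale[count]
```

2

Transformed code:
scale = scale[3] * count[7]
scale = (count == 32) % scale
count = count // scale * count
count = 13
handle(count)
scale = 2 * count % (scale + count)
scale = scale[count]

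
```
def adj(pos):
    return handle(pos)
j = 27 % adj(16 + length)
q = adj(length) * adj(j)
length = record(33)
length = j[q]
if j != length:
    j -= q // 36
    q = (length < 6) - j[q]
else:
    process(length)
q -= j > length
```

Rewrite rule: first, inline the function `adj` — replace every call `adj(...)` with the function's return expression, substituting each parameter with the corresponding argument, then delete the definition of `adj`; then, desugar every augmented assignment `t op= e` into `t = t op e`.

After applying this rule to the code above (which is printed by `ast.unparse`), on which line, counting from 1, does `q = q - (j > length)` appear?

Transformed code:
j = 27 % handle(16 + length)
q = handle(length) * handle(j)
length = record(33)
length = j[q]
if j != length:
    j = j - q // 36
    q = (length < 6) - j[q]
else:
    process(length)
q = q - (j > length)

10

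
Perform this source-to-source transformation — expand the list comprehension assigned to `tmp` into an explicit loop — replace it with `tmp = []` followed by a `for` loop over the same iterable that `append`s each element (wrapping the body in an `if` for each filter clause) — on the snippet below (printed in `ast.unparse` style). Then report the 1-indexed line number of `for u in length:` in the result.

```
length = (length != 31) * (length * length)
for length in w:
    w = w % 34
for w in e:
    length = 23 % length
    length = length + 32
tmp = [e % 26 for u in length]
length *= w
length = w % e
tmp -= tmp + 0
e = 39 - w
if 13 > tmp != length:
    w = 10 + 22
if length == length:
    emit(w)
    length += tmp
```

Transformed code:
length = (length != 31) * (length * length)
for length in w:
    w = w % 34
for w in e:
    length = 23 % length
    length = length + 32
tmp = []
for u in length:
    tmp.append(e % 26)
length *= w
length = w % e
tmp -= tmp + 0
e = 39 - w
if 13 > tmp != length:
    w = 10 + 22
if length == length:
    emit(w)
    length += tmp

8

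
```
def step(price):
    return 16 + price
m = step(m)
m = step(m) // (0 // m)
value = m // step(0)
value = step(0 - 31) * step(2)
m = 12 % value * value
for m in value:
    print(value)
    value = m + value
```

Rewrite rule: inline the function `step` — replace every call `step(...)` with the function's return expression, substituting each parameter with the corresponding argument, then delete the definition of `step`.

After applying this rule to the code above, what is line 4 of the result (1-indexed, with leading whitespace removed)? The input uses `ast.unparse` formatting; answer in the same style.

Transformed code:
m = 16 + m
m = (16 + m) // (0 // m)
value = m // (16 + 0)
value = (16 + (0 - 31)) * (16 + 2)
m = 12 % value * value
for m in value:
    print(value)
    value = m + value

value = (16 + (0 - 31)) * (16 + 2)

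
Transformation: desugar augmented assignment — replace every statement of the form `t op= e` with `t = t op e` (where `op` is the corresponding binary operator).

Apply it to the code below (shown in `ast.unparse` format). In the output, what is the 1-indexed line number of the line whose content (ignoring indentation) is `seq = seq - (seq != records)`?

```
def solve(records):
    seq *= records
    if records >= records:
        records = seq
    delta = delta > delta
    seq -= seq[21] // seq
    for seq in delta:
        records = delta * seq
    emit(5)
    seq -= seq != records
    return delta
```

Transformed code:
def solve(records):
    seq = seq * records
    if records >= records:
        records = seq
    delta = delta > delta
    seq = seq - seq[21] // seq
    for seq in delta:
        records = delta * seq
    emit(5)
    seq = seq - (seq != records)
    return delta

10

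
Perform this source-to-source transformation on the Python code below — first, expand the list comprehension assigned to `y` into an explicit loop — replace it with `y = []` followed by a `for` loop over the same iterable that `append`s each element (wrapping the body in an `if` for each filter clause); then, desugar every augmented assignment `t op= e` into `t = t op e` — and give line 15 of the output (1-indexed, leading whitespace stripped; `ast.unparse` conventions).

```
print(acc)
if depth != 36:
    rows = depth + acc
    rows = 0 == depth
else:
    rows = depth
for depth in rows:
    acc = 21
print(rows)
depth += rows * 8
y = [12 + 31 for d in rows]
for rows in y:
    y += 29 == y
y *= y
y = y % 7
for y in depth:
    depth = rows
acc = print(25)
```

Transformed code:
print(acc)
if depth != 36:
    rows = depth + acc
    rows = 0 == depth
else:
    rows = depth
for depth in rows:
    acc = 21
print(rows)
depth = depth + rows * 8
y = []
for d in rows:
    y.append(12 + 31)
for rows in y:
    y = y + (29 == y)
y = y * y
y = y % 7
for y in depth:
    depth = rows
acc = print(25)

y = y + (29 == y)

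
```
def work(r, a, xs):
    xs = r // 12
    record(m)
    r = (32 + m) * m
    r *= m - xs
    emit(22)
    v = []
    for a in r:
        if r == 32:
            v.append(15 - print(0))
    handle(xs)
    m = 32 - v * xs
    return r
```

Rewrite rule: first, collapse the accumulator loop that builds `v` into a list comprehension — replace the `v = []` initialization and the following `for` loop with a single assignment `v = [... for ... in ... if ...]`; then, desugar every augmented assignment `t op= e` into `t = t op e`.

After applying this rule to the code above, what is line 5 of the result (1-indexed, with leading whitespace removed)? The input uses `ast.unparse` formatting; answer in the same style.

Transformed code:
def work(r, a, xs):
    xs = r // 12
    record(m)
    r = (32 + m) * m
    r = r * (m - xs)
    emit(22)
    v = [15 - print(0) for a in r if r == 32]
    handle(xs)
    m = 32 - v * xs
    return r

r = r * (m - xs)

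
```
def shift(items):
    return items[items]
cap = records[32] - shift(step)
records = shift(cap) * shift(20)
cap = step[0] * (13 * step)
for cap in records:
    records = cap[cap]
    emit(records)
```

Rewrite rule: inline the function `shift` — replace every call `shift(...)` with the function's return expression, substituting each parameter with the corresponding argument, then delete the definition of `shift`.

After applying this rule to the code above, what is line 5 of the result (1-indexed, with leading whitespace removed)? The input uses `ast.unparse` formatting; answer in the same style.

records = cap[cap]

Transformed code:
cap = records[32] - step[step]
records = cap[cap] * 20[20]
cap = step[0] * (13 * step)
for cap in records:
    records = cap[cap]
    emit(records)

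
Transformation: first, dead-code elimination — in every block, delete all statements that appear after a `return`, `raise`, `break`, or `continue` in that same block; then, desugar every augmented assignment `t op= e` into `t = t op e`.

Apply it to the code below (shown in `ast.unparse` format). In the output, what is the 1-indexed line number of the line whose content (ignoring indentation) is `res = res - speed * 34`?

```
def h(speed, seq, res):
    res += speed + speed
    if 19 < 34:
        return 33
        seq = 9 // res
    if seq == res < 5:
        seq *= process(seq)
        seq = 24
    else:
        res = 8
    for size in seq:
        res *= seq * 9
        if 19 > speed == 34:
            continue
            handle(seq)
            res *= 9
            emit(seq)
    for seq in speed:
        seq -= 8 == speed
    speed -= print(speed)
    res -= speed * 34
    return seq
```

Transformed code:
def h(speed, seq, res):
    res = res + (speed + speed)
    if 19 < 34:
        return 33
    if seq == res < 5:
        seq = seq * process(seq)
        seq = 24
    else:
        res = 8
    for size in seq:
        res = res * (seq * 9)
        if 19 > speed == 34:
            continue
    for seq in speed:
        seq = seq - (8 == speed)
    speed = speed - print(speed)
    res = res - speed * 34
    return seq

17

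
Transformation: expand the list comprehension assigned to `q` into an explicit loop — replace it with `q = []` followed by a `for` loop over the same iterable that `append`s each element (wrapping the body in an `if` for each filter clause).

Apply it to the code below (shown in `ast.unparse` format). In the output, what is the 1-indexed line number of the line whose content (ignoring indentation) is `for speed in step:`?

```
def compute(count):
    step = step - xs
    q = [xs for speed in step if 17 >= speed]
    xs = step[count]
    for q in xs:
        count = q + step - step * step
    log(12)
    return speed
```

Transformed code:
def compute(count):
    step = step - xs
    q = []
    for speed in step:
        if 17 >= speed:
            q.append(xs)
    xs = step[count]
    for q in xs:
        count = q + step - step * step
    log(12)
    return speed

4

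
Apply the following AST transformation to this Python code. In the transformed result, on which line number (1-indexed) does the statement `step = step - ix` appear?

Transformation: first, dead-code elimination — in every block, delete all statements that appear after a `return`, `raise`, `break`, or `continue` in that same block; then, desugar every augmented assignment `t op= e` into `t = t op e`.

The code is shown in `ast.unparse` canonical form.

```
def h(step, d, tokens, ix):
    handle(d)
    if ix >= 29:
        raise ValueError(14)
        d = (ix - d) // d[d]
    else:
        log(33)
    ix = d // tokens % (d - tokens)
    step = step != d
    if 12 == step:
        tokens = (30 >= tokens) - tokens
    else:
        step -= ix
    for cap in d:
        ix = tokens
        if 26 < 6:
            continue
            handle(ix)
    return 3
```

12

Transformed code:
def h(step, d, tokens, ix):
    handle(d)
    if ix >= 29:
        raise ValueError(14)
    else:
        log(33)
    ix = d // tokens % (d - tokens)
    step = step != d
    if 12 == step:
        tokens = (30 >= tokens) - tokens
    else:
        step = step - ix
    for cap in d:
        ix = tokens
        if 26 < 6:
            continue
    return 3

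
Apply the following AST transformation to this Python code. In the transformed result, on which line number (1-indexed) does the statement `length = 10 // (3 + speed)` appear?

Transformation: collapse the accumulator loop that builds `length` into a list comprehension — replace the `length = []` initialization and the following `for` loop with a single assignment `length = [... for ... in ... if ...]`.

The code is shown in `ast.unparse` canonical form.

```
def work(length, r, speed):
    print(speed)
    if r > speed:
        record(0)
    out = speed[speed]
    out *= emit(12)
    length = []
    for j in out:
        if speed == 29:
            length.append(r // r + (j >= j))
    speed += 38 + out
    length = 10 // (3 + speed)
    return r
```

Transformed code:
def work(length, r, speed):
    print(speed)
    if r > speed:
        record(0)
    out = speed[speed]
    out *= emit(12)
    length = [r // r + (j >= j) for j in out if speed == 29]
    speed += 38 + out
    length = 10 // (3 + speed)
    return r

9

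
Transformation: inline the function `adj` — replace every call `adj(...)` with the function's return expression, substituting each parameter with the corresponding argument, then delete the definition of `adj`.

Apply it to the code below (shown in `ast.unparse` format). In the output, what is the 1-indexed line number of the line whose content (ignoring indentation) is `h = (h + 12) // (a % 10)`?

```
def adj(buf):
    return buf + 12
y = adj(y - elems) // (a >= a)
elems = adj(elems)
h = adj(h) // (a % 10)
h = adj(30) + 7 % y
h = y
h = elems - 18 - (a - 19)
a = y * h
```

Transformed code:
y = (y - elems + 12) // (a >= a)
elems = elems + 12
h = (h + 12) // (a % 10)
h = 30 + 12 + 7 % y
h = y
h = elems - 18 - (a - 19)
a = y * h

3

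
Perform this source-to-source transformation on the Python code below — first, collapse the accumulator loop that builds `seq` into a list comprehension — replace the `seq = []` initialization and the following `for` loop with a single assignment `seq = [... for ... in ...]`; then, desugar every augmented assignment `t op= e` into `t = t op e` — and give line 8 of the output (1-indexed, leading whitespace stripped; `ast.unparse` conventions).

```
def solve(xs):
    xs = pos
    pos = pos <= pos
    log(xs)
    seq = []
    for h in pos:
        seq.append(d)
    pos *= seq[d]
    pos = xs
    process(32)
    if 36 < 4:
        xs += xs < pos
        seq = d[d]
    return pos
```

process(32)

Transformed code:
def solve(xs):
    xs = pos
    pos = pos <= pos
    log(xs)
    seq = [d for h in pos]
    pos = pos * seq[d]
    pos = xs
    process(32)
    if 36 < 4:
        xs = xs + (xs < pos)
        seq = d[d]
    return pos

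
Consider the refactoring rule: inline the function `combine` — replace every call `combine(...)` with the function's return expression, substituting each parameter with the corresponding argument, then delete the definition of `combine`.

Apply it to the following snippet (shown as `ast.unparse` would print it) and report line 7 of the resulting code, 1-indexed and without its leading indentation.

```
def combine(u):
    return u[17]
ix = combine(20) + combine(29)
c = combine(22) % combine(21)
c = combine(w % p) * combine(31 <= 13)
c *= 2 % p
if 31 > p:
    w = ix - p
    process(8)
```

process(8)

Transformed code:
ix = 20[17] + 29[17]
c = 22[17] % 21[17]
c = (w % p)[17] * (31 <= 13)[17]
c *= 2 % p
if 31 > p:
    w = ix - p
    process(8)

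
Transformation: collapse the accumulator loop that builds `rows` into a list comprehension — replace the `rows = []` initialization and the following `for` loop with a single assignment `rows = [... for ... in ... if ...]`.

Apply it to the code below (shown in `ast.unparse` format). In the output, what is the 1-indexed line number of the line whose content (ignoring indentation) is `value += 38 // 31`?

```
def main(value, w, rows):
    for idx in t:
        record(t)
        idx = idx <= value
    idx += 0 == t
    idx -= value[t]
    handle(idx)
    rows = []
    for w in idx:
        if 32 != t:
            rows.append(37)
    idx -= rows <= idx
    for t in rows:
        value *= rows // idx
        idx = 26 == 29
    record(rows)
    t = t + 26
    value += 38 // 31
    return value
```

Transformed code:
def main(value, w, rows):
    for idx in t:
        record(t)
        idx = idx <= value
    idx += 0 == t
    idx -= value[t]
    handle(idx)
    rows = [37 for w in idx if 32 != t]
    idx -= rows <= idx
    for t in rows:
        value *= rows // idx
        idx = 26 == 29
    record(rows)
    t = t + 26
    value += 38 // 31
    return value

15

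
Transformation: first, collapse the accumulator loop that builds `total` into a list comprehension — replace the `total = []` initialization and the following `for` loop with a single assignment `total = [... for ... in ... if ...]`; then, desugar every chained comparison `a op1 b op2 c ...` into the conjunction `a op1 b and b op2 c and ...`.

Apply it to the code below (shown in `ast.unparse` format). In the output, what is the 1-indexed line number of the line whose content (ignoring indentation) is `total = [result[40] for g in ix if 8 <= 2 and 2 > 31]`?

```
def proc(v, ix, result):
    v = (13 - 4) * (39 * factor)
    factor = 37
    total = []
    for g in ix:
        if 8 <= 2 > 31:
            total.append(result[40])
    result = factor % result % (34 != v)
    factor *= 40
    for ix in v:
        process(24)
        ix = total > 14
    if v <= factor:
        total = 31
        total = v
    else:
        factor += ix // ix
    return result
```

Transformed code:
def proc(v, ix, result):
    v = (13 - 4) * (39 * factor)
    factor = 37
    total = [result[40] for g in ix if 8 <= 2 and 2 > 31]
    result = factor % result % (34 != v)
    factor *= 40
    for ix in v:
        process(24)
        ix = total > 14
    if v <= factor:
        total = 31
        total = v
    else:
        factor += ix // ix
    return result

4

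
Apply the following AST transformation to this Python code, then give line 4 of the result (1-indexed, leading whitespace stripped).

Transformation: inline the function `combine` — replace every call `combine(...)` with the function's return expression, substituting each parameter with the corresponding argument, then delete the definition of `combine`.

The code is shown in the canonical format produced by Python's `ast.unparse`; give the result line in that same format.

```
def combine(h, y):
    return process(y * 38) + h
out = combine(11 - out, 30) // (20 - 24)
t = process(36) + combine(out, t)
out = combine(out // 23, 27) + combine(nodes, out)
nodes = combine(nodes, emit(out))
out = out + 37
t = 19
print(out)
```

nodes = process(emit(out) * 38) + nodes

Transformed code:
out = (process(30 * 38) + (11 - out)) // (20 - 24)
t = process(36) + (process(t * 38) + out)
out = process(27 * 38) + out // 23 + (process(out * 38) + nodes)
nodes = process(emit(out) * 38) + nodes
out = out + 37
t = 19
print(out)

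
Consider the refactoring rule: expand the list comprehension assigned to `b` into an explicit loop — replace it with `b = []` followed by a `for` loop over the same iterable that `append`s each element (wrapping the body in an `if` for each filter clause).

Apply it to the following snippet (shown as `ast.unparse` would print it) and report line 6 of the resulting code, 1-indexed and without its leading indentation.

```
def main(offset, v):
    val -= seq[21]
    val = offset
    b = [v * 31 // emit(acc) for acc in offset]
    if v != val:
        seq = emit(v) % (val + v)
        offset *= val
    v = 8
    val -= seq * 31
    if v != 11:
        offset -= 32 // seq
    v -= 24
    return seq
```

Transformed code:
def main(offset, v):
    val -= seq[21]
    val = offset
    b = []
    for acc in offset:
        b.append(v * 31 // emit(acc))
    if v != val:
        seq = emit(v) % (val + v)
        offset *= val
    v = 8
    val -= seq * 31
    if v != 11:
        offset -= 32 // seq
    v -= 24
    return seq

b.append(v * 31 // emit(acc))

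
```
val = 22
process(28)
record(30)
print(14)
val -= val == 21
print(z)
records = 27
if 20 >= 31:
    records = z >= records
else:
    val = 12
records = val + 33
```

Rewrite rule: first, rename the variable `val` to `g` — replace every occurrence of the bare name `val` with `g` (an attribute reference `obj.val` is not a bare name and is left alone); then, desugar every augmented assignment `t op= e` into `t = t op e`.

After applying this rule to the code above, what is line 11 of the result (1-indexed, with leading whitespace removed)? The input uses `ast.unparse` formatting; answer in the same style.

Transformed code:
g = 22
process(28)
record(30)
print(14)
g = g - (g == 21)
print(z)
records = 27
if 20 >= 31:
    records = z >= records
else:
    g = 12
records = g + 33

g = 12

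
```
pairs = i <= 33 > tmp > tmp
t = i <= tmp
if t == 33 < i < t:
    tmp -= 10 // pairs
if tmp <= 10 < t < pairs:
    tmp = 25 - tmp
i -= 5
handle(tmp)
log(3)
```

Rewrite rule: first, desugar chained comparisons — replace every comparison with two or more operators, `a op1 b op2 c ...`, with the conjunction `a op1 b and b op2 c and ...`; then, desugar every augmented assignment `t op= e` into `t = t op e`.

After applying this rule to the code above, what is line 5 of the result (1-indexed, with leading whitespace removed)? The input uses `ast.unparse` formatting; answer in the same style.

if tmp <= 10 and 10 < t and (t < pairs):

Transformed code:
pairs = i <= 33 and 33 > tmp and (tmp > tmp)
t = i <= tmp
if t == 33 and 33 < i and (i < t):
    tmp = tmp - 10 // pairs
if tmp <= 10 and 10 < t and (t < pairs):
    tmp = 25 - tmp
i = i - 5
handle(tmp)
log(3)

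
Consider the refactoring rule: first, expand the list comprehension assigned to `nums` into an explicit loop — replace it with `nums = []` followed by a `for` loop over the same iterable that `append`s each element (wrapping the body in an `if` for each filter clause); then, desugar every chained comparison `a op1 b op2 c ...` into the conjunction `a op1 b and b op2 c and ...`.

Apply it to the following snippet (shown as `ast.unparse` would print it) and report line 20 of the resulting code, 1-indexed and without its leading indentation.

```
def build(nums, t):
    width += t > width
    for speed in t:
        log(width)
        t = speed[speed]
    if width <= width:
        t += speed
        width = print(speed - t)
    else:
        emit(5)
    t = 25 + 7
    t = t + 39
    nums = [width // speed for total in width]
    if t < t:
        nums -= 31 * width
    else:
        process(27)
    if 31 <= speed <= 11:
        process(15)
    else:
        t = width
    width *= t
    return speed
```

if 31 <= speed and speed <= 11:

Transformed code:
def build(nums, t):
    width += t > width
    for speed in t:
        log(width)
        t = speed[speed]
    if width <= width:
        t += speed
        width = print(speed - t)
    else:
        emit(5)
    t = 25 + 7
    t = t + 39
    nums = []
    for total in width:
        nums.append(width // speed)
    if t < t:
        nums -= 31 * width
    else:
        process(27)
    if 31 <= speed and speed <= 11:
        process(15)
    else:
        t = width
    width *= t
    return speed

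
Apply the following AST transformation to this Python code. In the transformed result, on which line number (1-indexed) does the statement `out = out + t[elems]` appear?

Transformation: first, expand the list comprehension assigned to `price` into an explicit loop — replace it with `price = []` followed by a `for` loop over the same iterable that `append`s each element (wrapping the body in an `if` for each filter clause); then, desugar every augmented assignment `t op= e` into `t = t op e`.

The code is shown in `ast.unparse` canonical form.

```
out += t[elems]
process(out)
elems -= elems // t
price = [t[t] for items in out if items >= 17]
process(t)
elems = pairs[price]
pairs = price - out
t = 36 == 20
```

Transformed code:
out = out + t[elems]
process(out)
elems = elems - elems // t
price = []
for items in out:
    if items >= 17:
        price.append(t[t])
process(t)
elems = pairs[price]
pairs = price - out
t = 36 == 20

1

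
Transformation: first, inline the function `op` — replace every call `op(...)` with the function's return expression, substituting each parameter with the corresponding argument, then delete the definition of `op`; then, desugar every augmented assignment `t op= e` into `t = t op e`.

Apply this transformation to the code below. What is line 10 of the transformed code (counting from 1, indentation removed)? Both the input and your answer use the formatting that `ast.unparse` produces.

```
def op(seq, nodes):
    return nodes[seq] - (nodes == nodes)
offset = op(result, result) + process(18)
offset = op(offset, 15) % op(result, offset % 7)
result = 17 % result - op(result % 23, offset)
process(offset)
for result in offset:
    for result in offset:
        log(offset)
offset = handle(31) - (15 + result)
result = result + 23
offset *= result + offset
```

Transformed code:
offset = result[result] - (result == result) + process(18)
offset = (15[offset] - (15 == 15)) % ((offset % 7)[result] - (offset % 7 == offset % 7))
result = 17 % result - (offset[result % 23] - (offset == offset))
process(offset)
for result in offset:
    for result in offset:
        log(offset)
offset = handle(31) - (15 + result)
result = result + 23
offset = offset * (result + offset)

offset = offset * (result + offset)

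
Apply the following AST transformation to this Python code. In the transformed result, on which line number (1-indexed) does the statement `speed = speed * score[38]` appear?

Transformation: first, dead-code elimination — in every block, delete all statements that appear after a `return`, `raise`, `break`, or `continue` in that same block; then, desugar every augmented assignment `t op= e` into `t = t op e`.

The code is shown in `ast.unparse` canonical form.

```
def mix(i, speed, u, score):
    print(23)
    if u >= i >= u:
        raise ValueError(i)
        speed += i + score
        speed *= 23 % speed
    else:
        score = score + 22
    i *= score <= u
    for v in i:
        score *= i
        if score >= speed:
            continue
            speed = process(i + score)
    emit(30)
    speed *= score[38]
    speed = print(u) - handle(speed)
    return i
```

Transformed code:
def mix(i, speed, u, score):
    print(23)
    if u >= i >= u:
        raise ValueError(i)
    else:
        score = score + 22
    i = i * (score <= u)
    for v in i:
        score = score * i
        if score >= speed:
            continue
    emit(30)
    speed = speed * score[38]
    speed = print(u) - handle(speed)
    return i

13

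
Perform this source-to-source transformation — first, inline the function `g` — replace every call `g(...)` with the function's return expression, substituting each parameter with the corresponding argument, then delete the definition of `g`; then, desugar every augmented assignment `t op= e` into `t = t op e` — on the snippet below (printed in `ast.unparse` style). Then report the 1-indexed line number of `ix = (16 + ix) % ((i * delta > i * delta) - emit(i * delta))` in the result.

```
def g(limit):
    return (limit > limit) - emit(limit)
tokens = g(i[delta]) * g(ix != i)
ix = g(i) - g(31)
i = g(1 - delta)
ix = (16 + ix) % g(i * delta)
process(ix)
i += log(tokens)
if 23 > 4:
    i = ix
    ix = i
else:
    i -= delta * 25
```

Transformed code:
tokens = ((i[delta] > i[delta]) - emit(i[delta])) * (((ix != i) > (ix != i)) - emit(ix != i))
ix = (i > i) - emit(i) - ((31 > 31) - emit(31))
i = (1 - delta > 1 - delta) - emit(1 - delta)
ix = (16 + ix) % ((i * delta > i * delta) - emit(i * delta))
process(ix)
i = i + log(tokens)
if 23 > 4:
    i = ix
    ix = i
else:
    i = i - delta * 25

4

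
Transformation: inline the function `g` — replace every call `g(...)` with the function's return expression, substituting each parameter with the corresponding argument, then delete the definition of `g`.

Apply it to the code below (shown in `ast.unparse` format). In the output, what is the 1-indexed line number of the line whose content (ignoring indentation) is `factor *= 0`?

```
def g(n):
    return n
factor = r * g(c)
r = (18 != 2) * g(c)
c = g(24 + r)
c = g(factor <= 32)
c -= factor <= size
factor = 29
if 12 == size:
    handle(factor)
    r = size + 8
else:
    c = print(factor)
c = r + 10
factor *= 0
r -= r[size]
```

13

Transformed code:
factor = r * c
r = (18 != 2) * c
c = 24 + r
c = factor <= 32
c -= factor <= size
factor = 29
if 12 == size:
    handle(factor)
    r = size + 8
else:
    c = print(factor)
c = r + 10
factor *= 0
r -= r[size]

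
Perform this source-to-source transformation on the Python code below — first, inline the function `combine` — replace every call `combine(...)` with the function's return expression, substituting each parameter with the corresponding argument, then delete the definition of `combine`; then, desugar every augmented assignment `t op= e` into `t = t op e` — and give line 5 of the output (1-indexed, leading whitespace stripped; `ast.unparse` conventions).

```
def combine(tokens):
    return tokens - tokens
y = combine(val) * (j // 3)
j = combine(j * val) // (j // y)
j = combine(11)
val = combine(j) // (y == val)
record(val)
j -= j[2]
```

record(val)

Transformed code:
y = (val - val) * (j // 3)
j = (j * val - j * val) // (j // y)
j = 11 - 11
val = (j - j) // (y == val)
record(val)
j = j - j[2]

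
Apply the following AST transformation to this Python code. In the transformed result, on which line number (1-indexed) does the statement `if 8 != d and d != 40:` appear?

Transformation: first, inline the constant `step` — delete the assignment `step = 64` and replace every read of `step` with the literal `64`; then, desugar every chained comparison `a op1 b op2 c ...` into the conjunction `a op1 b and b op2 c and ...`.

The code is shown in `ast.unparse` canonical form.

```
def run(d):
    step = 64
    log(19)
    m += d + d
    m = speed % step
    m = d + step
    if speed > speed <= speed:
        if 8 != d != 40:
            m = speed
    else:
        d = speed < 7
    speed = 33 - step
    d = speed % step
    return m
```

7

Transformed code:
def run(d):
    log(19)
    m += d + d
    m = speed % 64
    m = d + 64
    if speed > speed and speed <= speed:
        if 8 != d and d != 40:
            m = speed
    else:
        d = speed < 7
    speed = 33 - 64
    d = speed % 64
    return m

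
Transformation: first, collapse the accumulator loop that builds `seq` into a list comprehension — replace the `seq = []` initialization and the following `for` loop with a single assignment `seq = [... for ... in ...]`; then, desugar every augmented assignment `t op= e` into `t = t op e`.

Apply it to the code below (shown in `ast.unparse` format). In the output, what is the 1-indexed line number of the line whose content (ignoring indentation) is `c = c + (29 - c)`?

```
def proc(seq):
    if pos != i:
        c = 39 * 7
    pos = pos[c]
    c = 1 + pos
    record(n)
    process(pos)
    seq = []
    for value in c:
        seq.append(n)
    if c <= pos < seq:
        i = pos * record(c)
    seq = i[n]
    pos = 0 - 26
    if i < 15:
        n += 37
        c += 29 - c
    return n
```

Transformed code:
def proc(seq):
    if pos != i:
        c = 39 * 7
    pos = pos[c]
    c = 1 + pos
    record(n)
    process(pos)
    seq = [n for value in c]
    if c <= pos < seq:
        i = pos * record(c)
    seq = i[n]
    pos = 0 - 26
    if i < 15:
        n = n + 37
        c = c + (29 - c)
    return n

15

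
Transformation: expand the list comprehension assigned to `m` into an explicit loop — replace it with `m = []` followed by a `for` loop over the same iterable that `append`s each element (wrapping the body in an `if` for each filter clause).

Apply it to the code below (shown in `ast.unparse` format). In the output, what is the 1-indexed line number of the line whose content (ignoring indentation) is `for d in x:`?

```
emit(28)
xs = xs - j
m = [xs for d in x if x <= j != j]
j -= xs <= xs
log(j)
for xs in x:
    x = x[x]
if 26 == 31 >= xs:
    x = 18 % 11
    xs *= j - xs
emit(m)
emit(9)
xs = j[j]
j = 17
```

4

Transformed code:
emit(28)
xs = xs - j
m = []
for d in x:
    if x <= j != j:
        m.append(xs)
j -= xs <= xs
log(j)
for xs in x:
    x = x[x]
if 26 == 31 >= xs:
    x = 18 % 11
    xs *= j - xs
emit(m)
emit(9)
xs = j[j]
j = 17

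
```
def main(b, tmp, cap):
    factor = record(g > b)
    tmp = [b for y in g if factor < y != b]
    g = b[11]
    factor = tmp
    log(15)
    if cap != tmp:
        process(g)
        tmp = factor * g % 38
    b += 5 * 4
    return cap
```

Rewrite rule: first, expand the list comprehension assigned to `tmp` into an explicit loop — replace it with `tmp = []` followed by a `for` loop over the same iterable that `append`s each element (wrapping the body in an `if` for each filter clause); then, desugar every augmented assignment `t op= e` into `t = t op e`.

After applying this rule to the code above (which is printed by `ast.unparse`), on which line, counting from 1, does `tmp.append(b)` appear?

Transformed code:
def main(b, tmp, cap):
    factor = record(g > b)
    tmp = []
    for y in g:
        if factor < y != b:
            tmp.append(b)
    g = b[11]
    factor = tmp
    log(15)
    if cap != tmp:
        process(g)
        tmp = factor * g % 38
    b = b + 5 * 4
    return cap

6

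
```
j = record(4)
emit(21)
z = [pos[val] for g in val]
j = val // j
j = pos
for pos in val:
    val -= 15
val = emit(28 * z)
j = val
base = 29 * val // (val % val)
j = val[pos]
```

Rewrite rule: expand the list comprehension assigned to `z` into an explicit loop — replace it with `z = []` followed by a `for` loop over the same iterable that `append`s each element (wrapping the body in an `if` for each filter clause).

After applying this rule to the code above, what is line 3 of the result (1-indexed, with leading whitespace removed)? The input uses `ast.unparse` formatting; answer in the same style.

Transformed code:
j = record(4)
emit(21)
z = []
for g in val:
    z.append(pos[val])
j = val // j
j = pos
for pos in val:
    val -= 15
val = emit(28 * z)
j = val
base = 29 * val // (val % val)
j = val[pos]

z = []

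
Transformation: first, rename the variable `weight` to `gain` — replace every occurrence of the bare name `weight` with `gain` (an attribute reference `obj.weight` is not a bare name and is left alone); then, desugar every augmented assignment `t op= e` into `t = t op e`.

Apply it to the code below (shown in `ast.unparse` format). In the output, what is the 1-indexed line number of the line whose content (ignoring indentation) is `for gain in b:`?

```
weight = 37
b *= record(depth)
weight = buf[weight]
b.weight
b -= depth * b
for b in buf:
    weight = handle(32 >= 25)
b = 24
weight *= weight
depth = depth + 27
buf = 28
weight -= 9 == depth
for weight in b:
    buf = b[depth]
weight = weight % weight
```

13

Transformed code:
gain = 37
b = b * record(depth)
gain = buf[gain]
b.weight
b = b - depth * b
for b in buf:
    gain = handle(32 >= 25)
b = 24
gain = gain * gain
depth = depth + 27
buf = 28
gain = gain - (9 == depth)
for gain in b:
    buf = b[depth]
gain = gain % gain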